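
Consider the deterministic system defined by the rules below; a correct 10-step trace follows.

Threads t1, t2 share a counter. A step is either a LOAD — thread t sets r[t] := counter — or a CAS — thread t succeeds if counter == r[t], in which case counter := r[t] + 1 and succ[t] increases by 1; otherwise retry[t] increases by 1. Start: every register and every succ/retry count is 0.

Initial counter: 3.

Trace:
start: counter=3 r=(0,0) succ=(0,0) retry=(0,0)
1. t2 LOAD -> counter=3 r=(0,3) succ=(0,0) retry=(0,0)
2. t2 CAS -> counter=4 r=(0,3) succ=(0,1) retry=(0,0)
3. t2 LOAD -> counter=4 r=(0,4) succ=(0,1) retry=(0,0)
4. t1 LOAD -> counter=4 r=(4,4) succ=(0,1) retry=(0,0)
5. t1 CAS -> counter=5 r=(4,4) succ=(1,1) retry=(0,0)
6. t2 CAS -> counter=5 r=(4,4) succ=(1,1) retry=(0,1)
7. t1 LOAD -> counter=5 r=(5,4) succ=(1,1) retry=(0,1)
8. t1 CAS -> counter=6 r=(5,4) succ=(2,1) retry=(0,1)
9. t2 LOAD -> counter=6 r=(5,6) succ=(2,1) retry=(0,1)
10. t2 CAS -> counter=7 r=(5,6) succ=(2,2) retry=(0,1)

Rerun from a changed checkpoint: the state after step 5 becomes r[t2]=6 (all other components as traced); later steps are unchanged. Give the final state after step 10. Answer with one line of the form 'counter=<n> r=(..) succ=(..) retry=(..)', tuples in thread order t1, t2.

counter=7 r=(5,6) succ=(2,2) retry=(0,1)

state after step 5 := counter=5 r=(4,6) succ=(1,1) retry=(0,0)
6. t2 CAS -> counter=5 r=(4,6) succ=(1,1) retry=(0,1)
7. t1 LOAD -> counter=5 r=(5,6) succ=(1,1) retry=(0,1)
8. t1 CAS -> counter=6 r=(5,6) succ=(2,1) retry=(0,1)
9. t2 LOAD -> counter=6 r=(5,6) succ=(2,1) retry=(0,1)
10. t2 CAS -> counter=7 r=(5,6) succ=(2,2) retry=(0,1)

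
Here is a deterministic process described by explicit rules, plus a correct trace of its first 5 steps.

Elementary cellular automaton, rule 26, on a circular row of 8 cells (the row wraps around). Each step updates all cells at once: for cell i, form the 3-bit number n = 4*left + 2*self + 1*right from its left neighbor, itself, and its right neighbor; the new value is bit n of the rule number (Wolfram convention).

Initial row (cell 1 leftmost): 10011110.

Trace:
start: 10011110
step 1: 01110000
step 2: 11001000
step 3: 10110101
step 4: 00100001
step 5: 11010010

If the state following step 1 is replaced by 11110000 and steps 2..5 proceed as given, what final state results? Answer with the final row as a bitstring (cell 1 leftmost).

state after step 1 := 11110000
step 2: 10001001
step 3: 01010111
step 4: 00000100
step 5: 00001010

00001010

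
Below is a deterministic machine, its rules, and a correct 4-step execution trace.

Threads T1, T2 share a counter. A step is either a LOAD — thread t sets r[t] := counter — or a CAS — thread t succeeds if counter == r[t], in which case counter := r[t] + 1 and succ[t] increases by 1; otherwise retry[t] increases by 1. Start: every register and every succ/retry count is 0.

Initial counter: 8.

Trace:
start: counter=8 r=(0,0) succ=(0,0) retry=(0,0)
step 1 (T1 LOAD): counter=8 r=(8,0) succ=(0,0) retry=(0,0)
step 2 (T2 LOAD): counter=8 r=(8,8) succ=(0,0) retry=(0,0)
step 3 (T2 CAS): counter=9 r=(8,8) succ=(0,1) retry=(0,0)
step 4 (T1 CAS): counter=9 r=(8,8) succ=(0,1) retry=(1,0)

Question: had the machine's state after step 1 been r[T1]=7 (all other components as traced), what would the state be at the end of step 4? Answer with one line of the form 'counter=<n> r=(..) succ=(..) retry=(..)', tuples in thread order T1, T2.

counter=9 r=(7,8) succ=(0,1) retry=(1,0)

state after step 1 := counter=8 r=(7,0) succ=(0,0) retry=(0,0)
step 2 (T2 LOAD): counter=8 r=(7,8) succ=(0,0) retry=(0,0)
step 3 (T2 CAS): counter=9 r=(7,8) succ=(0,1) retry=(0,0)
step 4 (T1 CAS): counter=9 r=(7,8) succ=(0,1) retry=(1,0)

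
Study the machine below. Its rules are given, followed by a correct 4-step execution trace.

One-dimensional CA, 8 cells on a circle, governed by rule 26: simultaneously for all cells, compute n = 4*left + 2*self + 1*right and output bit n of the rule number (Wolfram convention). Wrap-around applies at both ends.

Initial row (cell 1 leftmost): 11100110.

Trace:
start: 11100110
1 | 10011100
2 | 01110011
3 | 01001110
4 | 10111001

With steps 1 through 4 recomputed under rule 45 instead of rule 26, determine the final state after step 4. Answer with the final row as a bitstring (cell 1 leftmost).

10111001

(re-executing steps 1..4 under rule 45; state before step 1: 11100110)
1 | 10000101
2 | 00110111
3 | 00101100
4 | 10111001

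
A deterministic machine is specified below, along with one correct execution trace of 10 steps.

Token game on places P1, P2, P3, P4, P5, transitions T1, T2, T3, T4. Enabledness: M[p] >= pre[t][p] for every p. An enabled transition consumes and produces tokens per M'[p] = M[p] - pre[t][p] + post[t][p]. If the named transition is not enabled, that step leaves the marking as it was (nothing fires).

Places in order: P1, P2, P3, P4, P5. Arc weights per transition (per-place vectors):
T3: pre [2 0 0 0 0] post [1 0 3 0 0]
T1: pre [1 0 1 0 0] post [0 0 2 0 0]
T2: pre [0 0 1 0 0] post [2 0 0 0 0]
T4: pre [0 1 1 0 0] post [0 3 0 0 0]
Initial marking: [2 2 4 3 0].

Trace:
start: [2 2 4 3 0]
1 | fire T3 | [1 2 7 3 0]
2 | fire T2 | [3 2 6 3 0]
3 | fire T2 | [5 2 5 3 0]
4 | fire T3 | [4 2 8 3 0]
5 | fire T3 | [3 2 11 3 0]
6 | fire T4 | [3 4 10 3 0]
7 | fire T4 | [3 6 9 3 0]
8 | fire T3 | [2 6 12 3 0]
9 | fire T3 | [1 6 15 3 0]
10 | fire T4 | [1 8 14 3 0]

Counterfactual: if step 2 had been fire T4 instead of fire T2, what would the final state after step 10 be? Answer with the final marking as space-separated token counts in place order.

1 10 8 3 0

(re-executing from step 2 with the substitution; state before step 2: [1 2 7 3 0])
2 | fire T4 | [1 4 6 3 0]
3 | fire T2 | [3 4 5 3 0]
4 | fire T3 | [2 4 8 3 0]
5 | fire T3 | [1 4 11 3 0]
6 | fire T4 | [1 6 10 3 0]
7 | fire T4 | [1 8 9 3 0]
8 | fire T3 | [1 8 9 3 0]
9 | fire T3 | [1 8 9 3 0]
10 | fire T4 | [1 10 8 3 0]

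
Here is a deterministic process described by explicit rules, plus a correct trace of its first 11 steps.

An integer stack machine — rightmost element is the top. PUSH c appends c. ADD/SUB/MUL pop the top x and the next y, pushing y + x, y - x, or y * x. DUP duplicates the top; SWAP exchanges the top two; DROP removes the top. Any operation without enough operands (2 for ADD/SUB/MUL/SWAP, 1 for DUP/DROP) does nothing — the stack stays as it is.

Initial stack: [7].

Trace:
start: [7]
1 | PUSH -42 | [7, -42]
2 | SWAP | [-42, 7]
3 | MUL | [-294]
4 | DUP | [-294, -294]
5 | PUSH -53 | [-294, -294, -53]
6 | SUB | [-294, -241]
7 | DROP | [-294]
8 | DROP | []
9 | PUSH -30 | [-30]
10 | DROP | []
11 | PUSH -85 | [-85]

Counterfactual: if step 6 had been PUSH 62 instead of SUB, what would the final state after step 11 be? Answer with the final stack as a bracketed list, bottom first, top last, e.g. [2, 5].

(re-executing from step 6 with the substitution; state before step 6: [-294, -294, -53])
6 | PUSH 62 | [-294, -294, -53, 62]
7 | DROP | [-294, -294, -53]
8 | DROP | [-294, -294]
9 | PUSH -30 | [-294, -294, -30]
10 | DROP | [-294, -294]
11 | PUSH -85 | [-294, -294, -85]

[-294, -294, -85]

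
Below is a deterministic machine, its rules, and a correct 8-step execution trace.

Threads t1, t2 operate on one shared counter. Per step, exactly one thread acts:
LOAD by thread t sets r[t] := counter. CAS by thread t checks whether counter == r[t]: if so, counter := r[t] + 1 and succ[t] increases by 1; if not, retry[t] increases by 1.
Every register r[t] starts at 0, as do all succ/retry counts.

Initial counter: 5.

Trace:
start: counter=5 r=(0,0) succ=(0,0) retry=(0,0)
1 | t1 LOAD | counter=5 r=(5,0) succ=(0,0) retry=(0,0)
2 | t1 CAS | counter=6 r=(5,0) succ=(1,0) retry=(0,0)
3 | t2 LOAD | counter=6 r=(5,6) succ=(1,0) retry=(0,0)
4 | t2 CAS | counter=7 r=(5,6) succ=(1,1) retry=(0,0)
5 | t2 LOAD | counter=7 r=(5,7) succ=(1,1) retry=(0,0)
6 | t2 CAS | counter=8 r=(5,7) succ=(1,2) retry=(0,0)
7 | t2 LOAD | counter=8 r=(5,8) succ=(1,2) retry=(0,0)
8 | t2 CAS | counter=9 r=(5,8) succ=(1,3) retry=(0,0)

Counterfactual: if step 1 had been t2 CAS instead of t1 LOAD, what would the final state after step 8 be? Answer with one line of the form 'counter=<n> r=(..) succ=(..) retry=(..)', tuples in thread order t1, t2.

counter=8 r=(0,7) succ=(0,3) retry=(1,1)

(re-executing from step 1 with the substitution; state before step 1: counter=5 r=(0,0) succ=(0,0) retry=(0,0))
1 | t2 CAS | counter=5 r=(0,0) succ=(0,0) retry=(0,1)
2 | t1 CAS | counter=5 r=(0,0) succ=(0,0) retry=(1,1)
3 | t2 LOAD | counter=5 r=(0,5) succ=(0,0) retry=(1,1)
4 | t2 CAS | counter=6 r=(0,5) succ=(0,1) retry=(1,1)
5 | t2 LOAD | counter=6 r=(0,6) succ=(0,1) retry=(1,1)
6 | t2 CAS | counter=7 r=(0,6) succ=(0,2) retry=(1,1)
7 | t2 LOAD | counter=7 r=(0,7) succ=(0,2) retry=(1,1)
8 | t2 CAS | counter=8 r=(0,7) succ=(0,3) retry=(1,1)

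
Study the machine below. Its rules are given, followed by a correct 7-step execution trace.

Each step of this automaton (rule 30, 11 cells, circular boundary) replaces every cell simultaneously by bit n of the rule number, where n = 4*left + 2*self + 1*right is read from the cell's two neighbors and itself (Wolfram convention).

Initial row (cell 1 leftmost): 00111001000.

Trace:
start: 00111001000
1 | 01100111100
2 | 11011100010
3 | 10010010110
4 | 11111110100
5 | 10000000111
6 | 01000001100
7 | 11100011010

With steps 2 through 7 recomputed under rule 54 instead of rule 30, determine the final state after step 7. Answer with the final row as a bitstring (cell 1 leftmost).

10001010001

(re-executing steps 2..7 under rule 54; state before step 2: 01100111100)
2 | 10011000010
3 | 11100100111
4 | 00011111000
5 | 00100000100
6 | 01110001110
7 | 10001010001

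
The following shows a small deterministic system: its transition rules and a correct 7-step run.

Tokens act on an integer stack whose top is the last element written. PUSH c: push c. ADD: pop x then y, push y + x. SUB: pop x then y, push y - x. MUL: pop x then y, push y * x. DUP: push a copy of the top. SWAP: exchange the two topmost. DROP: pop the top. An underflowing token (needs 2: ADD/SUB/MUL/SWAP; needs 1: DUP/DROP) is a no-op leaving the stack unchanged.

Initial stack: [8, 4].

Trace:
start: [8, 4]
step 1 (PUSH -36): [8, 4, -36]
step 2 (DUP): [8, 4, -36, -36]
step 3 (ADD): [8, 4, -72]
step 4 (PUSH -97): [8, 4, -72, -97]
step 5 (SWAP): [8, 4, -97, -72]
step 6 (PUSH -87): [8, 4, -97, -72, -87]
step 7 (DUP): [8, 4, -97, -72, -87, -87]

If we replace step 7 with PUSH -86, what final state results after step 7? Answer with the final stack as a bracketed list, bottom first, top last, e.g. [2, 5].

[8, 4, -97, -72, -87, -86]

(re-executing from step 7 with the substitution; state before step 7: [8, 4, -97, -72, -87])
step 7 (PUSH -86): [8, 4, -97, -72, -87, -86]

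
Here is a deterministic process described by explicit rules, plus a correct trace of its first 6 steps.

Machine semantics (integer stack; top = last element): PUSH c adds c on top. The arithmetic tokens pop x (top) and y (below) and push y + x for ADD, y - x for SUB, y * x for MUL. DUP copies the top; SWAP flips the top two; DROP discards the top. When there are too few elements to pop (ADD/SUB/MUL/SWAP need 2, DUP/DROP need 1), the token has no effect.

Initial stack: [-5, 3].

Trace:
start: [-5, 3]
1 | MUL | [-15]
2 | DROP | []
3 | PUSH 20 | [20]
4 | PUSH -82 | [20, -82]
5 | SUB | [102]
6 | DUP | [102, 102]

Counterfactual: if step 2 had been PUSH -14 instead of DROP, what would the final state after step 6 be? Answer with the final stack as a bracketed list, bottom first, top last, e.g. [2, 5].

[-15, -14, 102, 102]

(re-executing from step 2 with the substitution; state before step 2: [-15])
2 | PUSH -14 | [-15, -14]
3 | PUSH 20 | [-15, -14, 20]
4 | PUSH -82 | [-15, -14, 20, -82]
5 | SUB | [-15, -14, 102]
6 | DUP | [-15, -14, 102, 102]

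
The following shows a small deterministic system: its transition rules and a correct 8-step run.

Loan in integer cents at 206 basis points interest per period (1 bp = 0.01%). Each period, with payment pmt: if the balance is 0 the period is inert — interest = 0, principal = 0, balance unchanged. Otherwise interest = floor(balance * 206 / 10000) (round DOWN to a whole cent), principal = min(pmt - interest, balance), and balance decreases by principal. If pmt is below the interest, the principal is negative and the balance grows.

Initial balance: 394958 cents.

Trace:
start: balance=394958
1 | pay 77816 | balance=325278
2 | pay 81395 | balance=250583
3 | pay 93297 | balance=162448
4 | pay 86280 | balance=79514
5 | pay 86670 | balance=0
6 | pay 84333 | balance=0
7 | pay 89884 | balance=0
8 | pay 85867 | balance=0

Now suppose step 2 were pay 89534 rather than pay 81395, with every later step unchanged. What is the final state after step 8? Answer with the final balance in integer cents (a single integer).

0

(re-executing from step 2 with the substitution; state before step 2: balance=325278)
2 | pay 89534 | balance=242444
3 | pay 93297 | balance=154141
4 | pay 86280 | balance=71036
5 | pay 86670 | balance=0
6 | pay 84333 | balance=0
7 | pay 89884 | balance=0
8 | pay 85867 | balance=0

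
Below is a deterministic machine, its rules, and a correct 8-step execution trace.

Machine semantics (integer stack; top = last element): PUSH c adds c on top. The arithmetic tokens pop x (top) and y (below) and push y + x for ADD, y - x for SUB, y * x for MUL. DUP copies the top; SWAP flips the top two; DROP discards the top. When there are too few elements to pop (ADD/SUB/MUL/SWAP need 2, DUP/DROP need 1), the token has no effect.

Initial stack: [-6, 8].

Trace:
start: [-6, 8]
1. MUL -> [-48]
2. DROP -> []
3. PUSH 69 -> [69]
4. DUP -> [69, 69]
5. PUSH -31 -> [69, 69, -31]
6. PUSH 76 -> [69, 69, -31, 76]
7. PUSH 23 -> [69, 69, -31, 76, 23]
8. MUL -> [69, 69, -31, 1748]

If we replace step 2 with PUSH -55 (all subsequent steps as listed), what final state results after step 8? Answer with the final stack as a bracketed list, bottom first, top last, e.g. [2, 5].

(re-executing from step 2 with the substitution; state before step 2: [-48])
2. PUSH -55 -> [-48, -55]
3. PUSH 69 -> [-48, -55, 69]
4. DUP -> [-48, -55, 69, 69]
5. PUSH -31 -> [-48, -55, 69, 69, -31]
6. PUSH 76 -> [-48, -55, 69, 69, -31, 76]
7. PUSH 23 -> [-48, -55, 69, 69, -31, 76, 23]
8. MUL -> [-48, -55, 69, 69, -31, 1748]

[-48, -55, 69, 69, -31, 1748]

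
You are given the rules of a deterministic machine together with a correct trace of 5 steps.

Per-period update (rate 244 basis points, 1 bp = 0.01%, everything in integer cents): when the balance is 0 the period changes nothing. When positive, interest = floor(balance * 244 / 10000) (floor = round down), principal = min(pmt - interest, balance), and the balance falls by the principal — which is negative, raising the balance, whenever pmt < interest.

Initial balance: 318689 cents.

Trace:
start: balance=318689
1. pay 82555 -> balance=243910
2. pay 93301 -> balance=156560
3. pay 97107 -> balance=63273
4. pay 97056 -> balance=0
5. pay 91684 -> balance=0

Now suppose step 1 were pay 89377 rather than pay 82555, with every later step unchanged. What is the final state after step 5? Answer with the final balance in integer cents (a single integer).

0

(re-executing from step 1 with the substitution; state before step 1: balance=318689)
1. pay 89377 -> balance=237088
2. pay 93301 -> balance=149571
3. pay 97107 -> balance=56113
4. pay 97056 -> balance=0
5. pay 91684 -> balance=0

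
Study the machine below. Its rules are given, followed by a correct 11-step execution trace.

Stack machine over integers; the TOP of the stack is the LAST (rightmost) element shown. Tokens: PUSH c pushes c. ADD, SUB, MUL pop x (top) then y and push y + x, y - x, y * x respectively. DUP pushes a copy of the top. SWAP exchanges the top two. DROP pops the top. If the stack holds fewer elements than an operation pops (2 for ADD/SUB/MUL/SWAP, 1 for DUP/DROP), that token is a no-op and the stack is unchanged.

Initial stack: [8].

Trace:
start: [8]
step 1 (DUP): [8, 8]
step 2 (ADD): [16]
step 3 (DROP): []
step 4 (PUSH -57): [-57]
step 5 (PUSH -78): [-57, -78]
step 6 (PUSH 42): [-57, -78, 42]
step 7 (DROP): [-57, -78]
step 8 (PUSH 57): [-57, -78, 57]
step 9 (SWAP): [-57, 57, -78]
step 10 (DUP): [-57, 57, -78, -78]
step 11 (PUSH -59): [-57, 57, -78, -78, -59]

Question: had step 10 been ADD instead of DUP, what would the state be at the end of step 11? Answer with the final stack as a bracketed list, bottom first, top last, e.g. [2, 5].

[-57, -21, -59]

(re-executing from step 10 with the substitution; state before step 10: [-57, 57, -78])
step 10 (ADD): [-57, -21]
step 11 (PUSH -59): [-57, -21, -59]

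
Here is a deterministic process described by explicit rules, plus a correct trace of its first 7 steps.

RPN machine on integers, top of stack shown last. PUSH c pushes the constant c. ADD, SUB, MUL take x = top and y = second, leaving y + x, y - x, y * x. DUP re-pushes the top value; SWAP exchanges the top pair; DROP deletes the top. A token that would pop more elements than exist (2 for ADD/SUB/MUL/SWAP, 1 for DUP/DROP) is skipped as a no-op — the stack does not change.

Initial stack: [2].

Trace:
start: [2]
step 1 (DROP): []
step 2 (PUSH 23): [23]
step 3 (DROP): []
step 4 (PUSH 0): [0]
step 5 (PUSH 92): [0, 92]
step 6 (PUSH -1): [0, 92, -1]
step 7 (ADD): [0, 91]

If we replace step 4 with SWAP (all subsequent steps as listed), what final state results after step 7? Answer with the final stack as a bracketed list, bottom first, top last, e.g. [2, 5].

[91]

(re-executing from step 4 with the substitution; state before step 4: [])
step 4 (SWAP): []
step 5 (PUSH 92): [92]
step 6 (PUSH -1): [92, -1]
step 7 (ADD): [91]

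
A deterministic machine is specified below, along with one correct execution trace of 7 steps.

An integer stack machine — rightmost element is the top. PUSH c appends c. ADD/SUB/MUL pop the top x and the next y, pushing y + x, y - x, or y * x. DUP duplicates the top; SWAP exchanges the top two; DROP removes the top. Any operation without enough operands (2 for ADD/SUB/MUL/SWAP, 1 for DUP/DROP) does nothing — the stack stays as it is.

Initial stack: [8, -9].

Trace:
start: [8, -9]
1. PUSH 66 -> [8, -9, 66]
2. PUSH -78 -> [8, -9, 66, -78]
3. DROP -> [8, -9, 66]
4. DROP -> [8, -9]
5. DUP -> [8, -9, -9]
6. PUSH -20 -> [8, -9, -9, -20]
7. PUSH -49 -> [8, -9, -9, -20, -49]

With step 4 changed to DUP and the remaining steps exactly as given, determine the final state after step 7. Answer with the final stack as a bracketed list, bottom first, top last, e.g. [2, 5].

(re-executing from step 4 with the substitution; state before step 4: [8, -9, 66])
4. DUP -> [8, -9, 66, 66]
5. DUP -> [8, -9, 66, 66, 66]
6. PUSH -20 -> [8, -9, 66, 66, 66, -20]
7. PUSH -49 -> [8, -9, 66, 66, 66, -20, -49]

[8, -9, 66, 66, 66, -20, -49]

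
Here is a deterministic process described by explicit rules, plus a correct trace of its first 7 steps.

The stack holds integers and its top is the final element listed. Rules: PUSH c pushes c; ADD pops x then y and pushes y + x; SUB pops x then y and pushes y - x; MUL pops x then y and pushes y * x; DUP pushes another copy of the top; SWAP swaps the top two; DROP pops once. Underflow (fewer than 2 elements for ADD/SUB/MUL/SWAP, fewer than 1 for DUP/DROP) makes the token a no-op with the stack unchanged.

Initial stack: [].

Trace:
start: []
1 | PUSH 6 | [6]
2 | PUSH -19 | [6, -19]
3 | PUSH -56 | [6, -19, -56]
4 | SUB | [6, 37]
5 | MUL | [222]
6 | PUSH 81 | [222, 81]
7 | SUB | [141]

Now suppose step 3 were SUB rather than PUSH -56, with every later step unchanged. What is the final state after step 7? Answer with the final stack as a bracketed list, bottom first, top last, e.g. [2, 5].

(re-executing from step 3 with the substitution; state before step 3: [6, -19])
3 | SUB | [25]
4 | SUB | [25]
5 | MUL | [25]
6 | PUSH 81 | [25, 81]
7 | SUB | [-56]

[-56]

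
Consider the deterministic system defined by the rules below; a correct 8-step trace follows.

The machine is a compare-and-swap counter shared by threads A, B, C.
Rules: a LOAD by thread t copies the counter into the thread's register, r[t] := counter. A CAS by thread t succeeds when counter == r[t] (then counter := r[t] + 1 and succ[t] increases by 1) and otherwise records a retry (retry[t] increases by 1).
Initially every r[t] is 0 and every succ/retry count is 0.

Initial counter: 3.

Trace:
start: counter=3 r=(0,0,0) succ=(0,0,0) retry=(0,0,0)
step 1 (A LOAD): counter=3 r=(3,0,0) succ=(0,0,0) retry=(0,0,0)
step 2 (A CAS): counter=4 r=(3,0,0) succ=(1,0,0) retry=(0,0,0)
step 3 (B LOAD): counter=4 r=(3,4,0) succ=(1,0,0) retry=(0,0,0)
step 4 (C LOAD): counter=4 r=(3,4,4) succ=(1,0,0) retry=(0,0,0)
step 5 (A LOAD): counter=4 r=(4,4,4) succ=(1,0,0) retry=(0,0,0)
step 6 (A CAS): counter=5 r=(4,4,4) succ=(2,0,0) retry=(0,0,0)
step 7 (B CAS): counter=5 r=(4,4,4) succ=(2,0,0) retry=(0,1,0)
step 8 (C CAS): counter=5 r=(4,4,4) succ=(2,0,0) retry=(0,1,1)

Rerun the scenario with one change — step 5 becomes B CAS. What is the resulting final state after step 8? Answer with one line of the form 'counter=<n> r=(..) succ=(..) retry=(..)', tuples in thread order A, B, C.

(re-executing from step 5 with the substitution; state before step 5: counter=4 r=(3,4,4) succ=(1,0,0) retry=(0,0,0))
step 5 (B CAS): counter=5 r=(3,4,4) succ=(1,1,0) retry=(0,0,0)
step 6 (A CAS): counter=5 r=(3,4,4) succ=(1,1,0) retry=(1,0,0)
step 7 (B CAS): counter=5 r=(3,4,4) succ=(1,1,0) retry=(1,1,0)
step 8 (C CAS): counter=5 r=(3,4,4) succ=(1,1,0) retry=(1,1,1)

counter=5 r=(3,4,4) succ=(1,1,0) retry=(1,1,1)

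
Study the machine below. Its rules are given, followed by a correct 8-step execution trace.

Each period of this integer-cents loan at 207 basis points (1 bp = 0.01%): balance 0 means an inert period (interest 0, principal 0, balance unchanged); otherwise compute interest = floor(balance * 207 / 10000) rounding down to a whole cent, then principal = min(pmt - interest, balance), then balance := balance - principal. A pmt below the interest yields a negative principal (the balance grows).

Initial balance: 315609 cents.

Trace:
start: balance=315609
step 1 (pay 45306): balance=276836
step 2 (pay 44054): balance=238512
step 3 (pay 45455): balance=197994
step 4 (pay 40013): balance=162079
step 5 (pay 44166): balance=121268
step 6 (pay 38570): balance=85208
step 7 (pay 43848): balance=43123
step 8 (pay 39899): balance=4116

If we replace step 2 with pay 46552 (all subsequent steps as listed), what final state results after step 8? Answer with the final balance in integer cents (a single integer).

1291

(re-executing from step 2 with the substitution; state before step 2: balance=276836)
step 2 (pay 46552): balance=236014
step 3 (pay 45455): balance=195444
step 4 (pay 40013): balance=159476
step 5 (pay 44166): balance=118611
step 6 (pay 38570): balance=82496
step 7 (pay 43848): balance=40355
step 8 (pay 39899): balance=1291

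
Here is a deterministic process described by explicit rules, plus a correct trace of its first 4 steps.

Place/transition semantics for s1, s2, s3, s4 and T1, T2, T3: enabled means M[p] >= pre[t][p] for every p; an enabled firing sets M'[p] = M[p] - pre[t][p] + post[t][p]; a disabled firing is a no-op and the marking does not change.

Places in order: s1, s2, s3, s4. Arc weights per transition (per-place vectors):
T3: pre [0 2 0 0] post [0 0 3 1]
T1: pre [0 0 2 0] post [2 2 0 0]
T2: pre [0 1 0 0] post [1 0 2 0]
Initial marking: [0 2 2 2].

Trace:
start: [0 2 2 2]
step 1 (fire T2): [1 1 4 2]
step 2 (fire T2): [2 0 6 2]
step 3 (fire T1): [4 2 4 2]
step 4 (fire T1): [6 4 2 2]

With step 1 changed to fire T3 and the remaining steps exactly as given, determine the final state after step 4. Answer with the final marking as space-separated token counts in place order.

(re-executing from step 1 with the substitution; state before step 1: [0 2 2 2])
step 1 (fire T3): [0 0 5 3]
step 2 (fire T2): [0 0 5 3]
step 3 (fire T1): [2 2 3 3]
step 4 (fire T1): [4 4 1 3]

4 4 1 3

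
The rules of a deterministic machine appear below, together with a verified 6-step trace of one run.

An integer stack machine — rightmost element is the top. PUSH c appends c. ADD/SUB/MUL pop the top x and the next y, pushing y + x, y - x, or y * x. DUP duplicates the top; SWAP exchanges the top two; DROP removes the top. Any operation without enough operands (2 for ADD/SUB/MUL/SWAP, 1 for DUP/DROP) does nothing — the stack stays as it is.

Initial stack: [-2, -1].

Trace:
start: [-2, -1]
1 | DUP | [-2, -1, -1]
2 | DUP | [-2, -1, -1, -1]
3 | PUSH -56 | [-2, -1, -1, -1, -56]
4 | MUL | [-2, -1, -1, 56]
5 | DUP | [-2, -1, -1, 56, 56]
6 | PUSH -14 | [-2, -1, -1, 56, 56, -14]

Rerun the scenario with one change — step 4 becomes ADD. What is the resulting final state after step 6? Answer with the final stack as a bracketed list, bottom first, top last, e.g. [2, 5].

[-2, -1, -1, -57, -57, -14]

(re-executing from step 4 with the substitution; state before step 4: [-2, -1, -1, -1, -56])
4 | ADD | [-2, -1, -1, -57]
5 | DUP | [-2, -1, -1, -57, -57]
6 | PUSH -14 | [-2, -1, -1, -57, -57, -14]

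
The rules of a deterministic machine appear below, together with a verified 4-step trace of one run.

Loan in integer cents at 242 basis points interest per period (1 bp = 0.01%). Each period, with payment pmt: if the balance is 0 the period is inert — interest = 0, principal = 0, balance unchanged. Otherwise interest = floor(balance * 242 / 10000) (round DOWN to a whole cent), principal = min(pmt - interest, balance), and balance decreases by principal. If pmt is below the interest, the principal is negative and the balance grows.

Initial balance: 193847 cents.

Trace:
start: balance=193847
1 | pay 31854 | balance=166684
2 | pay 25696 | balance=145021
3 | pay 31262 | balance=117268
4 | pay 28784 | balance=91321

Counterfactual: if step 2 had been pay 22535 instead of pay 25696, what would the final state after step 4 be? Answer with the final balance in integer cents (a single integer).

94638

(re-executing from step 2 with the substitution; state before step 2: balance=166684)
2 | pay 22535 | balance=148182
3 | pay 31262 | balance=120506
4 | pay 28784 | balance=94638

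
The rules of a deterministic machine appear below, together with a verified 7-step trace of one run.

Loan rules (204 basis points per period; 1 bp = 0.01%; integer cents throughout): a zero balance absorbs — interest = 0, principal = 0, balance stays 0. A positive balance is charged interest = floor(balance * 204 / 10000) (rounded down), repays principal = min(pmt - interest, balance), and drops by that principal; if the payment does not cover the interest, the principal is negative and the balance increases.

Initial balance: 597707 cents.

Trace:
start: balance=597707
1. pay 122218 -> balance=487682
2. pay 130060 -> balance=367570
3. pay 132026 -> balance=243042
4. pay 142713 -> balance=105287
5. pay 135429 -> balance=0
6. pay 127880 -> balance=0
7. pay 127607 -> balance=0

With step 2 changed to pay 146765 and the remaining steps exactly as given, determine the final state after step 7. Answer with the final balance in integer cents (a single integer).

(re-executing from step 2 with the substitution; state before step 2: balance=487682)
2. pay 146765 -> balance=350865
3. pay 132026 -> balance=225996
4. pay 142713 -> balance=87893
5. pay 135429 -> balance=0
6. pay 127880 -> balance=0
7. pay 127607 -> balance=0

0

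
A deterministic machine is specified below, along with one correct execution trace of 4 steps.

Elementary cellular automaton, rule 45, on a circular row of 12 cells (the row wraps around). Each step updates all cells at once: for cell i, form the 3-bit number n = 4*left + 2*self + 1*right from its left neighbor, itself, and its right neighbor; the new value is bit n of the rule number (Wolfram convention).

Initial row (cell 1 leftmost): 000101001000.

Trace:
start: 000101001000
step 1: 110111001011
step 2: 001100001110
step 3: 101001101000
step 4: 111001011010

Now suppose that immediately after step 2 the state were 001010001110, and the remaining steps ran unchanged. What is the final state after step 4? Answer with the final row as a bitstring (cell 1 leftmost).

111001111010

state after step 2 := 001010001110
step 3: 101110101000
step 4: 111001111010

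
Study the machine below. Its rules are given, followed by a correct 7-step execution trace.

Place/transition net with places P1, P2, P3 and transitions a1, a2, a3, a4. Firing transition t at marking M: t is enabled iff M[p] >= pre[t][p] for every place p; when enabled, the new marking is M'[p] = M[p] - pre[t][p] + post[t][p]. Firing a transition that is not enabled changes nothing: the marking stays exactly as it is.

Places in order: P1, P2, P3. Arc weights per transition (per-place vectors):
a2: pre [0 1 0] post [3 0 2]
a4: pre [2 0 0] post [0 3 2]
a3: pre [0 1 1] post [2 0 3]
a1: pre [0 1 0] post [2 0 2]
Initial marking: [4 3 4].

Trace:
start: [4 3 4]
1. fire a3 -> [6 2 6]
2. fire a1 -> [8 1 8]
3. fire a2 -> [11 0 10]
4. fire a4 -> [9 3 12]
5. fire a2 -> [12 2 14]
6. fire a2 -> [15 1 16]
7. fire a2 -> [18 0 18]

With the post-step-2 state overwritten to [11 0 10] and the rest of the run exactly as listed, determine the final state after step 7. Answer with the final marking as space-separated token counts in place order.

18 0 18

state after step 2 := [11 0 10]
3. fire a2 -> [11 0 10]
4. fire a4 -> [9 3 12]
5. fire a2 -> [12 2 14]
6. fire a2 -> [15 1 16]
7. fire a2 -> [18 0 18]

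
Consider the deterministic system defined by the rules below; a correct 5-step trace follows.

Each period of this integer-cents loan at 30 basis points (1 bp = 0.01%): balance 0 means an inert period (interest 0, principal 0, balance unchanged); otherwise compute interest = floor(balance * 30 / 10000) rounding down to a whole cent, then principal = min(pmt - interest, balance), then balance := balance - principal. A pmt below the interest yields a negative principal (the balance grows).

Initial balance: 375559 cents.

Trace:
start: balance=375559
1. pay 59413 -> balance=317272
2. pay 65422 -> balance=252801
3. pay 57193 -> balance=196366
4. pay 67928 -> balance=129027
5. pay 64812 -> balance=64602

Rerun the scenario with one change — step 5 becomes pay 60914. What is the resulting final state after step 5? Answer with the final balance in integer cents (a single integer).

(re-executing from step 5 with the substitution; state before step 5: balance=129027)
5. pay 60914 -> balance=68500

68500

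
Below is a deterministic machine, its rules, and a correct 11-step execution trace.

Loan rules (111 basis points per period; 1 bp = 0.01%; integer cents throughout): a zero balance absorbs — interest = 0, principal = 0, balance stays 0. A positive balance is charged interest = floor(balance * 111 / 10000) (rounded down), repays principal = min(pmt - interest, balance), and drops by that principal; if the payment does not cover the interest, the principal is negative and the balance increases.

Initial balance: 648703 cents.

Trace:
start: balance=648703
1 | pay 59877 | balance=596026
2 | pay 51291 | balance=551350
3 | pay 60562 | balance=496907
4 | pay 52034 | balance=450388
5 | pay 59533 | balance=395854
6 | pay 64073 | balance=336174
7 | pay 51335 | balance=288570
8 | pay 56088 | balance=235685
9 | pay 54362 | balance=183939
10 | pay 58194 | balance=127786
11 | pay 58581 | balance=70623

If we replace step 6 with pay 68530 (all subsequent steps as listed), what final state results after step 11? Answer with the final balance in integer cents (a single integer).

(re-executing from step 6 with the substitution; state before step 6: balance=395854)
6 | pay 68530 | balance=331717
7 | pay 51335 | balance=284064
8 | pay 56088 | balance=231129
9 | pay 54362 | balance=179332
10 | pay 58194 | balance=123128
11 | pay 58581 | balance=65913

65913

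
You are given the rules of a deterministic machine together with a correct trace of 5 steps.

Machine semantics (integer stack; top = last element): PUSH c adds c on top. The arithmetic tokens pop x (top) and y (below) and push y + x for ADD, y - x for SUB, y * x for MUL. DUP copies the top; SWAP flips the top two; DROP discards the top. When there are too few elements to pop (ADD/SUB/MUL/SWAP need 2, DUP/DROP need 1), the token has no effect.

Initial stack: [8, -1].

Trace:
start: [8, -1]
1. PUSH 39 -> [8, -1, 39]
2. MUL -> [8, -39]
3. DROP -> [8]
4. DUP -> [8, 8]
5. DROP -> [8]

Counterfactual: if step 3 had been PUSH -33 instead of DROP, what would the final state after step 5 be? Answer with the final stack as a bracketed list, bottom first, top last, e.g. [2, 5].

[8, -39, -33]

(re-executing from step 3 with the substitution; state before step 3: [8, -39])
3. PUSH -33 -> [8, -39, -33]
4. DUP -> [8, -39, -33, -33]
5. DROP -> [8, -39, -33]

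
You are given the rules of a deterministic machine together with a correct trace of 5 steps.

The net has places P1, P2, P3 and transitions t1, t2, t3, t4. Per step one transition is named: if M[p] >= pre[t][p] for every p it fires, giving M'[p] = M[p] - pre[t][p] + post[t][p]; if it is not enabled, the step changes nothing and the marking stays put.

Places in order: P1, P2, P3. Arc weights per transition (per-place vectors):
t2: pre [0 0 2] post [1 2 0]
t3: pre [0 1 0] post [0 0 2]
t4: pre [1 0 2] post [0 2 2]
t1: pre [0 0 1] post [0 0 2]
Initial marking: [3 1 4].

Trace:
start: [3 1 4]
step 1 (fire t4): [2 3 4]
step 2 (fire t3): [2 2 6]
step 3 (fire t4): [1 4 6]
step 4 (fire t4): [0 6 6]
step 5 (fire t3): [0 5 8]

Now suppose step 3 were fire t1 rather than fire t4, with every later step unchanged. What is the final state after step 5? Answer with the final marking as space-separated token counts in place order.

1 3 9

(re-executing from step 3 with the substitution; state before step 3: [2 2 6])
step 3 (fire t1): [2 2 7]
step 4 (fire t4): [1 4 7]
step 5 (fire t3): [1 3 9]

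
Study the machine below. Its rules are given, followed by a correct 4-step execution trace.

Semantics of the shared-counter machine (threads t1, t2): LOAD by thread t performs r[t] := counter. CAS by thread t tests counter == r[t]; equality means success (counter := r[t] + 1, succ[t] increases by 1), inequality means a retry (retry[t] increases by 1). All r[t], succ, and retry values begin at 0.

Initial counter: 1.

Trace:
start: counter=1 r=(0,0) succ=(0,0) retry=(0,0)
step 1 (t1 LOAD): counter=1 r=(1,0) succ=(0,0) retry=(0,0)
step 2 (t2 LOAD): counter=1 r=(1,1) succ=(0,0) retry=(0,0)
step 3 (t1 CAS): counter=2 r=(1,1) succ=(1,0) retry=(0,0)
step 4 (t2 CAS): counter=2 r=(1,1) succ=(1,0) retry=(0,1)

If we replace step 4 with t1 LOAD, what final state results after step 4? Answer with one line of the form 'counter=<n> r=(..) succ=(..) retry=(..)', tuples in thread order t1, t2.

counter=2 r=(2,1) succ=(1,0) retry=(0,0)

(re-executing from step 4 with the substitution; state before step 4: counter=2 r=(1,1) succ=(1,0) retry=(0,0))
step 4 (t1 LOAD): counter=2 r=(2,1) succ=(1,0) retry=(0,0)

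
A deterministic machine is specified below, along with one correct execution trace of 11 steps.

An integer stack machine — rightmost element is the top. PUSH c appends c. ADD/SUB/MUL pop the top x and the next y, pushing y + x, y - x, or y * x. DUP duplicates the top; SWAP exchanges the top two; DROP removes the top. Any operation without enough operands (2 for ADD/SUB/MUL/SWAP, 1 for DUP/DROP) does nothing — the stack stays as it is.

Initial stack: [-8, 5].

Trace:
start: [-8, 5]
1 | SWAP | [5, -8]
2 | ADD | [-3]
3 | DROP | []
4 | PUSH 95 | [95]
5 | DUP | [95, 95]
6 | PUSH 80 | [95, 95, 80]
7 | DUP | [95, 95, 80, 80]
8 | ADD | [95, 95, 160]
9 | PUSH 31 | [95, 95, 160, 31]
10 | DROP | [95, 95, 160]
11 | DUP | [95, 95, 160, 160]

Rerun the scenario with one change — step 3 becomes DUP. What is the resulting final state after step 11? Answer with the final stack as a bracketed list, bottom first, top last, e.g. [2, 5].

(re-executing from step 3 with the substitution; state before step 3: [-3])
3 | DUP | [-3, -3]
4 | PUSH 95 | [-3, -3, 95]
5 | DUP | [-3, -3, 95, 95]
6 | PUSH 80 | [-3, -3, 95, 95, 80]
7 | DUP | [-3, -3, 95, 95, 80, 80]
8 | ADD | [-3, -3, 95, 95, 160]
9 | PUSH 31 | [-3, -3, 95, 95, 160, 31]
10 | DROP | [-3, -3, 95, 95, 160]
11 | DUP | [-3, -3, 95, 95, 160, 160]

[-3, -3, 95, 95, 160, 160]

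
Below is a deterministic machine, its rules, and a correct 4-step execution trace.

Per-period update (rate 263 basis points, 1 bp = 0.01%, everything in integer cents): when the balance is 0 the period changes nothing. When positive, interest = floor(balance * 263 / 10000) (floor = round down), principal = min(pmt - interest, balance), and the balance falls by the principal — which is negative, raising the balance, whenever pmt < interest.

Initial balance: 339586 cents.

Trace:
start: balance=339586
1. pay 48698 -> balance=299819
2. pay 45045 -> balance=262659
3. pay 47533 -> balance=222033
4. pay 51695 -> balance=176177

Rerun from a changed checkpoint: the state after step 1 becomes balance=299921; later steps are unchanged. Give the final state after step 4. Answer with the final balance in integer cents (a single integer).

state after step 1 := balance=299921
2. pay 45045 -> balance=262763
3. pay 47533 -> balance=222140
4. pay 51695 -> balance=176287

176287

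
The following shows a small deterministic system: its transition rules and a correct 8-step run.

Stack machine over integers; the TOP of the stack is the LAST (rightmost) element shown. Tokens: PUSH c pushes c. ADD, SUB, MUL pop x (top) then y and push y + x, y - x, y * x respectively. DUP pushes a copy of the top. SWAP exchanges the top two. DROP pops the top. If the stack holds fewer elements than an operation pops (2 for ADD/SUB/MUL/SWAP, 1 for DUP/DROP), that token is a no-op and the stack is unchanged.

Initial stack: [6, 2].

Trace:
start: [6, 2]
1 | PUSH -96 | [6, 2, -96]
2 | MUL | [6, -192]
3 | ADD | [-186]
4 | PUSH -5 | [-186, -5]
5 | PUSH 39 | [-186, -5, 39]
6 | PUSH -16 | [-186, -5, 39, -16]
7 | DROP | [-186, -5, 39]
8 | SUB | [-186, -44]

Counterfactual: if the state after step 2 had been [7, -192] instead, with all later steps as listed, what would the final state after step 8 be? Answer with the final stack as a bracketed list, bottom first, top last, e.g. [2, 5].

[-185, -44]

state after step 2 := [7, -192]
3 | ADD | [-185]
4 | PUSH -5 | [-185, -5]
5 | PUSH 39 | [-185, -5, 39]
6 | PUSH -16 | [-185, -5, 39, -16]
7 | DROP | [-185, -5, 39]
8 | SUB | [-185, -44]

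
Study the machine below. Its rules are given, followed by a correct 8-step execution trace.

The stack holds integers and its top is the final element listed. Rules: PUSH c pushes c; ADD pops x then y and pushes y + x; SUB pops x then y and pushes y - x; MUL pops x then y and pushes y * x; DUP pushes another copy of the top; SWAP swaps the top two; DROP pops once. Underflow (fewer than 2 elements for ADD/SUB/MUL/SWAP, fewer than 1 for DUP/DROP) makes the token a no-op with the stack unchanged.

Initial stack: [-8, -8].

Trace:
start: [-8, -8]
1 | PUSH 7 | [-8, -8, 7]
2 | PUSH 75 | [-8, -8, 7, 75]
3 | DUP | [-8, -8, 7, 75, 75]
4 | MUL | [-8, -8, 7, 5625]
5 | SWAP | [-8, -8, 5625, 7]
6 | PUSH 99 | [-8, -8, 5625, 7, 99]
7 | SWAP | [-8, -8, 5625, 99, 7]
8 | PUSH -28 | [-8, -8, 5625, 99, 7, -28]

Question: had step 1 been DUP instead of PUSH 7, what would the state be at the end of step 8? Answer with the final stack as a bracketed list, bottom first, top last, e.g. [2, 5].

[-8, -8, 5625, 99, -8, -28]

(re-executing from step 1 with the substitution; state before step 1: [-8, -8])
1 | DUP | [-8, -8, -8]
2 | PUSH 75 | [-8, -8, -8, 75]
3 | DUP | [-8, -8, -8, 75, 75]
4 | MUL | [-8, -8, -8, 5625]
5 | SWAP | [-8, -8, 5625, -8]
6 | PUSH 99 | [-8, -8, 5625, -8, 99]
7 | SWAP | [-8, -8, 5625, 99, -8]
8 | PUSH -28 | [-8, -8, 5625, 99, -8, -28]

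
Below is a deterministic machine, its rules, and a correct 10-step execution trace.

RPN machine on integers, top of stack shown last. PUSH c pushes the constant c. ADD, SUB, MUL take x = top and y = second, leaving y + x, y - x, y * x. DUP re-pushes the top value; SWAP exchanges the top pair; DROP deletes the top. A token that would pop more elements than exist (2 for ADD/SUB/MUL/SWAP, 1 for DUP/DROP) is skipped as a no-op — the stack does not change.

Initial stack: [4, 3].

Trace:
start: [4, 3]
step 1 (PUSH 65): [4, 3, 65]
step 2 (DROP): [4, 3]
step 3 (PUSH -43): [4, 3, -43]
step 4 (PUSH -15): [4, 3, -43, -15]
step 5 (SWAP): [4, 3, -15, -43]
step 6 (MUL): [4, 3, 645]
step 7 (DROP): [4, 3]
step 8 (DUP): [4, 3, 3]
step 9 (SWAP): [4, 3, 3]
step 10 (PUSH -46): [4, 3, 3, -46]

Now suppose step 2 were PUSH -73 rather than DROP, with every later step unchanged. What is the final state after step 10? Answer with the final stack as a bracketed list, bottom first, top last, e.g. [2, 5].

[4, 3, 65, -73, -73, -46]

(re-executing from step 2 with the substitution; state before step 2: [4, 3, 65])
step 2 (PUSH -73): [4, 3, 65, -73]
step 3 (PUSH -43): [4, 3, 65, -73, -43]
step 4 (PUSH -15): [4, 3, 65, -73, -43, -15]
step 5 (SWAP): [4, 3, 65, -73, -15, -43]
step 6 (MUL): [4, 3, 65, -73, 645]
step 7 (DROP): [4, 3, 65, -73]
step 8 (DUP): [4, 3, 65, -73, -73]
step 9 (SWAP): [4, 3, 65, -73, -73]
step 10 (PUSH -46): [4, 3, 65, -73, -73, -46]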